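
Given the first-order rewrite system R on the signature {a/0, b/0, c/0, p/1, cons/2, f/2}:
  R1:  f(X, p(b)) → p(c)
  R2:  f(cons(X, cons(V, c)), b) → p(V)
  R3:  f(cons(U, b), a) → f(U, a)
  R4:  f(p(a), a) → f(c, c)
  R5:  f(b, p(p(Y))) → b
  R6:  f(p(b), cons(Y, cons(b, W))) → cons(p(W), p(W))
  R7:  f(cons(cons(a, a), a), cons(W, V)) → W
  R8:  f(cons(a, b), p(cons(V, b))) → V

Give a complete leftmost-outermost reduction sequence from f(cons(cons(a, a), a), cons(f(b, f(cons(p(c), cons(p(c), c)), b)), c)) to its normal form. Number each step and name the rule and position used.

b

1. f(cons(cons(a, a), a), cons(f(b, f(cons(p(c), cons(p(c), c)), b)), c))  →  f(b, f(cons(p(c), cons(p(c), c)), b))   [R7 at ε]
2. f(b, f(cons(p(c), cons(p(c), c)), b))  →  f(b, p(p(c)))   [R2 at 2]
3. f(b, p(p(c)))  →  b   [R5 at ε]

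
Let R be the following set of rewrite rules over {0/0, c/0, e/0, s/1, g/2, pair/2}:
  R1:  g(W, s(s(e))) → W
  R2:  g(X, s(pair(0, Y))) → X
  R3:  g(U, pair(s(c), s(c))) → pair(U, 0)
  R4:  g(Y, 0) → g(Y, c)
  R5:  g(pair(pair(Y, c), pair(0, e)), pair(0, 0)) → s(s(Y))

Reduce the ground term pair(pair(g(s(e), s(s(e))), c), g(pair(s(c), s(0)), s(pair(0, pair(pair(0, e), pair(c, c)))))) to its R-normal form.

1. pair(pair(g(s(e), s(s(e))), c), g(pair(s(c), s(0)), s(pair(0, pair(pair(0, e), pair(c, c))))))  →  pair(pair(s(e), c), g(pair(s(c), s(0)), s(pair(0, pair(pair(0, e), pair(c, c))))))   [R1 at 1.1]
2. pair(pair(s(e), c), g(pair(s(c), s(0)), s(pair(0, pair(pair(0, e), pair(c, c))))))  →  pair(pair(s(e), c), pair(s(c), s(0)))   [R2 at 2]

pair(pair(s(e), c), pair(s(c), s(0)))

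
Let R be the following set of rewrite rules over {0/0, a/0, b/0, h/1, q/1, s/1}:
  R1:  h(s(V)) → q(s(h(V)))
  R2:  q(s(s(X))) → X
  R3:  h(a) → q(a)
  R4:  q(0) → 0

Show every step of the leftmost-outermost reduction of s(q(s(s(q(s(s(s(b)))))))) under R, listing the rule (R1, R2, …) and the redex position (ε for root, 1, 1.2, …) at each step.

s(s(b))

1. s(q(s(s(q(s(s(s(b))))))))  →  s(q(s(s(s(b)))))   [R2 at 1]
2. s(q(s(s(s(b)))))  →  s(s(b))   [R2 at 1]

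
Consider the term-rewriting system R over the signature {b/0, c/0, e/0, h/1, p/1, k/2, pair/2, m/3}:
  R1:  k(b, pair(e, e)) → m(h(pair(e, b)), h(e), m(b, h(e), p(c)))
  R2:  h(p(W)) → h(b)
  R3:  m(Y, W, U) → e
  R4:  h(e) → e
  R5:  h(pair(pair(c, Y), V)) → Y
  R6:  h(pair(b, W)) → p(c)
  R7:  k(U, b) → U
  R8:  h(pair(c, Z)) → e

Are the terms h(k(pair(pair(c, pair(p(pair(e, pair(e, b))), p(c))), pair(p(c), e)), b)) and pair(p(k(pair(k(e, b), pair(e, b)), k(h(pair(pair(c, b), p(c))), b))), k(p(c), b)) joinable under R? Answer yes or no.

yes — NF(t₁) = pair(p(pair(e, pair(e, b))), p(c)), NF(t₂) = pair(p(pair(e, pair(e, b))), p(c))

Reduce t₁ = h(k(pair(pair(c, pair(p(pair(e, pair(e, b))), p(c))), pair(p(c), e)), b)):
1. h(k(pair(pair(c, pair(p(pair(e, pair(e, b))), p(c))), pair(p(c), e)), b))  →  h(pair(pair(c, pair(p(pair(e, pair(e, b))), p(c))), pair(p(c), e)))   [R7 at 1]
2. h(pair(pair(c, pair(p(pair(e, pair(e, b))), p(c))), pair(p(c), e)))  →  pair(p(pair(e, pair(e, b))), p(c))   [R5 at ε]

Reduce t₂ = pair(p(k(pair(k(e, b), pair(e, b)), k(h(pair(pair(c, b), p(c))), b))), k(p(c), b)):
1. pair(p(k(pair(k(e, b), pair(e, b)), k(h(pair(pair(c, b), p(c))), b))), k(p(c), b))  →  pair(p(k(pair(e, pair(e, b)), k(h(pair(pair(c, b), p(c))), b))), k(p(c), b))   [R7 at 1.1.1.1]
2. pair(p(k(pair(e, pair(e, b)), k(h(pair(pair(c, b), p(c))), b))), k(p(c), b))  →  pair(p(k(pair(e, pair(e, b)), h(pair(pair(c, b), p(c))))), k(p(c), b))   [R7 at 1.1.2]
3. pair(p(k(pair(e, pair(e, b)), h(pair(pair(c, b), p(c))))), k(p(c), b))  →  pair(p(k(pair(e, pair(e, b)), b)), k(p(c), b))   [R5 at 1.1.2]
4. pair(p(k(pair(e, pair(e, b)), b)), k(p(c), b))  →  pair(p(pair(e, pair(e, b))), k(p(c), b))   [R7 at 1.1]
5. pair(p(pair(e, pair(e, b))), k(p(c), b))  →  pair(p(pair(e, pair(e, b))), p(c))   [R7 at 2]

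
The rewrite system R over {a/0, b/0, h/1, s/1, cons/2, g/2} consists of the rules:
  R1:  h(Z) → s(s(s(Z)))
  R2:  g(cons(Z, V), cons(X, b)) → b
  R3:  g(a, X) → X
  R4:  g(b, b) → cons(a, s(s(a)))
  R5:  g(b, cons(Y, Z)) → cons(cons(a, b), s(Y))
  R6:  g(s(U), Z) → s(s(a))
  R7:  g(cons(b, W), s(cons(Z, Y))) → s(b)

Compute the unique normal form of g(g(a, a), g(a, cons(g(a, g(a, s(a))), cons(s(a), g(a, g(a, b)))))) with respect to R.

cons(s(a), cons(s(a), b))

1. g(g(a, a), g(a, cons(g(a, g(a, s(a))), cons(s(a), g(a, g(a, b))))))  →  g(a, g(a, cons(g(a, g(a, s(a))), cons(s(a), g(a, g(a, b))))))   [R3 at 1]
2. g(a, g(a, cons(g(a, g(a, s(a))), cons(s(a), g(a, g(a, b))))))  →  g(a, cons(g(a, g(a, s(a))), cons(s(a), g(a, g(a, b)))))   [R3 at ε]
3. g(a, cons(g(a, g(a, s(a))), cons(s(a), g(a, g(a, b)))))  →  cons(g(a, g(a, s(a))), cons(s(a), g(a, g(a, b))))   [R3 at ε]
4. cons(g(a, g(a, s(a))), cons(s(a), g(a, g(a, b))))  →  cons(g(a, s(a)), cons(s(a), g(a, g(a, b))))   [R3 at 1]
5. cons(g(a, s(a)), cons(s(a), g(a, g(a, b))))  →  cons(s(a), cons(s(a), g(a, g(a, b))))   [R3 at 1]
6. cons(s(a), cons(s(a), g(a, g(a, b))))  →  cons(s(a), cons(s(a), g(a, b)))   [R3 at 2.2]
7. cons(s(a), cons(s(a), g(a, b)))  →  cons(s(a), cons(s(a), b))   [R3 at 2.2]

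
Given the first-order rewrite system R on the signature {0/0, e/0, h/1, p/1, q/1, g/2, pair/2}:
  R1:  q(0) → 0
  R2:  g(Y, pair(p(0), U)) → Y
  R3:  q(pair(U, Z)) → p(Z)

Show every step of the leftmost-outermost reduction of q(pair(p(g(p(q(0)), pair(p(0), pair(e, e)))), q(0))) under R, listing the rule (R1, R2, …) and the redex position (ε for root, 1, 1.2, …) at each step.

1. q(pair(p(g(p(q(0)), pair(p(0), pair(e, e)))), q(0)))  →  p(q(0))   [R3 at ε]
2. p(q(0))  →  p(0)   [R1 at 1]

p(0)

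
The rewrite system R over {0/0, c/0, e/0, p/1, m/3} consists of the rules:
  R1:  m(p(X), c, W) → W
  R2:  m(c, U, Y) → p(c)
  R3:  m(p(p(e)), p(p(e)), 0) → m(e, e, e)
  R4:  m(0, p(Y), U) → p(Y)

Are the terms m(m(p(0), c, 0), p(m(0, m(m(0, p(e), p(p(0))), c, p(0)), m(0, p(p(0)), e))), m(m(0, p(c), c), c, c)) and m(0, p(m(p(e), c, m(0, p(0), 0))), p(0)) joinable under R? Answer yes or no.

Reduce t₁ = m(m(p(0), c, 0), p(m(0, m(m(0, p(e), p(p(0))), c, p(0)), m(0, p(p(0)), e))), m(m(0, p(c), c), c, c)):
1. m(m(p(0), c, 0), p(m(0, m(m(0, p(e), p(p(0))), c, p(0)), m(0, p(p(0)), e))), m(m(0, p(c), c), c, c))  →  m(0, p(m(0, m(m(0, p(e), p(p(0))), c, p(0)), m(0, p(p(0)), e))), m(m(0, p(c), c), c, c))   [R1 at 1]
2. m(0, p(m(0, m(m(0, p(e), p(p(0))), c, p(0)), m(0, p(p(0)), e))), m(m(0, p(c), c), c, c))  →  p(m(0, m(m(0, p(e), p(p(0))), c, p(0)), m(0, p(p(0)), e)))   [R4 at ε]
3. p(m(0, m(m(0, p(e), p(p(0))), c, p(0)), m(0, p(p(0)), e)))  →  p(m(0, m(p(e), c, p(0)), m(0, p(p(0)), e)))   [R4 at 1.2.1]
4. p(m(0, m(p(e), c, p(0)), m(0, p(p(0)), e)))  →  p(m(0, p(0), m(0, p(p(0)), e)))   [R1 at 1.2]
5. p(m(0, p(0), m(0, p(p(0)), e)))  →  p(p(0))   [R4 at 1]

Reduce t₂ = m(0, p(m(p(e), c, m(0, p(0), 0))), p(0)):
1. m(0, p(m(p(e), c, m(0, p(0), 0))), p(0))  →  p(m(p(e), c, m(0, p(0), 0)))   [R4 at ε]
2. p(m(p(e), c, m(0, p(0), 0)))  →  p(m(0, p(0), 0))   [R1 at 1]
3. p(m(0, p(0), 0))  →  p(p(0))   [R4 at 1]

yes — NF(t₁) = p(p(0)), NF(t₂) = p(p(0))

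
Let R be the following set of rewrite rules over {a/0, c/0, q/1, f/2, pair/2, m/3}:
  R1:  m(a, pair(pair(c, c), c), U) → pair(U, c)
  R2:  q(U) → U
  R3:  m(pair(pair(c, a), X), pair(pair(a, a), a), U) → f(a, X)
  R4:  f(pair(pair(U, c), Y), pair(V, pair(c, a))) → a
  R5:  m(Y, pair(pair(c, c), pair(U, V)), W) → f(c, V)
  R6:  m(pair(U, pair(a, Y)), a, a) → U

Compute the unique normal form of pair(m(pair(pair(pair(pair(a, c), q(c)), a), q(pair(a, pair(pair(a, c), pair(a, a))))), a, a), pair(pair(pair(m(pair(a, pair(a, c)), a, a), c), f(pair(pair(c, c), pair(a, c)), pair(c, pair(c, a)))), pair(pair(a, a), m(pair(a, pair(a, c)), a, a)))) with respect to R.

1. pair(m(pair(pair(pair(pair(a, c), q(c)), a), q(pair(a, pair(pair(a, c), pair(a, a))))), a, a), pair(pair(pair(m(pair(a, pair(a, c)), a, a), c), f(pair(pair(c, c), pair(a, c)), pair(c, pair(c, a)))), pair(pair(a, a), m(pair(a, pair(a, c)), a, a))))  →  pair(m(pair(pair(pair(pair(a, c), c), a), q(pair(a, pair(pair(a, c), pair(a, a))))), a, a), pair(pair(pair(m(pair(a, pair(a, c)), a, a), c), f(pair(pair(c, c), pair(a, c)), pair(c, pair(c, a)))), pair(pair(a, a), m(pair(a, pair(a, c)), a, a))))   [R2 at 1.1.1.1.2]
2. pair(m(pair(pair(pair(pair(a, c), c), a), q(pair(a, pair(pair(a, c), pair(a, a))))), a, a), pair(pair(pair(m(pair(a, pair(a, c)), a, a), c), f(pair(pair(c, c), pair(a, c)), pair(c, pair(c, a)))), pair(pair(a, a), m(pair(a, pair(a, c)), a, a))))  →  pair(m(pair(pair(pair(pair(a, c), c), a), pair(a, pair(pair(a, c), pair(a, a)))), a, a), pair(pair(pair(m(pair(a, pair(a, c)), a, a), c), f(pair(pair(c, c), pair(a, c)), pair(c, pair(c, a)))), pair(pair(a, a), m(pair(a, pair(a, c)), a, a))))   [R2 at 1.1.2]
3. pair(m(pair(pair(pair(pair(a, c), c), a), pair(a, pair(pair(a, c), pair(a, a)))), a, a), pair(pair(pair(m(pair(a, pair(a, c)), a, a), c), f(pair(pair(c, c), pair(a, c)), pair(c, pair(c, a)))), pair(pair(a, a), m(pair(a, pair(a, c)), a, a))))  →  pair(pair(pair(pair(a, c), c), a), pair(pair(pair(m(pair(a, pair(a, c)), a, a), c), f(pair(pair(c, c), pair(a, c)), pair(c, pair(c, a)))), pair(pair(a, a), m(pair(a, pair(a, c)), a, a))))   [R6 at 1]
4. pair(pair(pair(pair(a, c), c), a), pair(pair(pair(m(pair(a, pair(a, c)), a, a), c), f(pair(pair(c, c), pair(a, c)), pair(c, pair(c, a)))), pair(pair(a, a), m(pair(a, pair(a, c)), a, a))))  →  pair(pair(pair(pair(a, c), c), a), pair(pair(pair(a, c), f(pair(pair(c, c), pair(a, c)), pair(c, pair(c, a)))), pair(pair(a, a), m(pair(a, pair(a, c)), a, a))))   [R6 at 2.1.1.1]
5. pair(pair(pair(pair(a, c), c), a), pair(pair(pair(a, c), f(pair(pair(c, c), pair(a, c)), pair(c, pair(c, a)))), pair(pair(a, a), m(pair(a, pair(a, c)), a, a))))  →  pair(pair(pair(pair(a, c), c), a), pair(pair(pair(a, c), a), pair(pair(a, a), m(pair(a, pair(a, c)), a, a))))   [R4 at 2.1.2]
6. pair(pair(pair(pair(a, c), c), a), pair(pair(pair(a, c), a), pair(pair(a, a), m(pair(a, pair(a, c)), a, a))))  →  pair(pair(pair(pair(a, c), c), a), pair(pair(pair(a, c), a), pair(pair(a, a), a)))   [R6 at 2.2.2]

pair(pair(pair(pair(a, c), c), a), pair(pair(pair(a, c), a), pair(pair(a, a), a)))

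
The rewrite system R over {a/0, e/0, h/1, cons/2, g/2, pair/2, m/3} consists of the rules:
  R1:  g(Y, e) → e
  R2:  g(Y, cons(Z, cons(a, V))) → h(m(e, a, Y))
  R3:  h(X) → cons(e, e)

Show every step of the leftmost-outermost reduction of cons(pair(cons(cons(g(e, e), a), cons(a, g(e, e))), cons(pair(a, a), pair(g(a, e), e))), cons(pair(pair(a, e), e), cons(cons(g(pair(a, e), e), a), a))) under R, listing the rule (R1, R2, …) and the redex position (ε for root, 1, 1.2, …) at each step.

1. cons(pair(cons(cons(g(e, e), a), cons(a, g(e, e))), cons(pair(a, a), pair(g(a, e), e))), cons(pair(pair(a, e), e), cons(cons(g(pair(a, e), e), a), a)))  →  cons(pair(cons(cons(e, a), cons(a, g(e, e))), cons(pair(a, a), pair(g(a, e), e))), cons(pair(pair(a, e), e), cons(cons(g(pair(a, e), e), a), a)))   [R1 at 1.1.1.1]
2. cons(pair(cons(cons(e, a), cons(a, g(e, e))), cons(pair(a, a), pair(g(a, e), e))), cons(pair(pair(a, e), e), cons(cons(g(pair(a, e), e), a), a)))  →  cons(pair(cons(cons(e, a), cons(a, e)), cons(pair(a, a), pair(g(a, e), e))), cons(pair(pair(a, e), e), cons(cons(g(pair(a, e), e), a), a)))   [R1 at 1.1.2.2]
3. cons(pair(cons(cons(e, a), cons(a, e)), cons(pair(a, a), pair(g(a, e), e))), cons(pair(pair(a, e), e), cons(cons(g(pair(a, e), e), a), a)))  →  cons(pair(cons(cons(e, a), cons(a, e)), cons(pair(a, a), pair(e, e))), cons(pair(pair(a, e), e), cons(cons(g(pair(a, e), e), a), a)))   [R1 at 1.2.2.1]
4. cons(pair(cons(cons(e, a), cons(a, e)), cons(pair(a, a), pair(e, e))), cons(pair(pair(a, e), e), cons(cons(g(pair(a, e), e), a), a)))  →  cons(pair(cons(cons(e, a), cons(a, e)), cons(pair(a, a), pair(e, e))), cons(pair(pair(a, e), e), cons(cons(e, a), a)))   [R1 at 2.2.1.1]

cons(pair(cons(cons(e, a), cons(a, e)), cons(pair(a, a), pair(e, e))), cons(pair(pair(a, e), e), cons(cons(e, a), a)))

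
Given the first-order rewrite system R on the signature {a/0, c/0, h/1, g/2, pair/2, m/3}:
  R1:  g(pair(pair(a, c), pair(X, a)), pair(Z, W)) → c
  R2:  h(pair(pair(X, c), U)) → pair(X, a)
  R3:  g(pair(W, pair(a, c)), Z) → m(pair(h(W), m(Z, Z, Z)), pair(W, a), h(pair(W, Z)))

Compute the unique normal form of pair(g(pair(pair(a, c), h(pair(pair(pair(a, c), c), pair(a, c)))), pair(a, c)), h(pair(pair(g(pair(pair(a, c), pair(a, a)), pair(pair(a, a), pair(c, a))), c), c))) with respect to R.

pair(c, pair(c, a))

1. pair(g(pair(pair(a, c), h(pair(pair(pair(a, c), c), pair(a, c)))), pair(a, c)), h(pair(pair(g(pair(pair(a, c), pair(a, a)), pair(pair(a, a), pair(c, a))), c), c)))  →  pair(g(pair(pair(a, c), pair(pair(a, c), a)), pair(a, c)), h(pair(pair(g(pair(pair(a, c), pair(a, a)), pair(pair(a, a), pair(c, a))), c), c)))   [R2 at 1.1.2]
2. pair(g(pair(pair(a, c), pair(pair(a, c), a)), pair(a, c)), h(pair(pair(g(pair(pair(a, c), pair(a, a)), pair(pair(a, a), pair(c, a))), c), c)))  →  pair(c, h(pair(pair(g(pair(pair(a, c), pair(a, a)), pair(pair(a, a), pair(c, a))), c), c)))   [R1 at 1]
3. pair(c, h(pair(pair(g(pair(pair(a, c), pair(a, a)), pair(pair(a, a), pair(c, a))), c), c)))  →  pair(c, pair(g(pair(pair(a, c), pair(a, a)), pair(pair(a, a), pair(c, a))), a))   [R2 at 2]
4. pair(c, pair(g(pair(pair(a, c), pair(a, a)), pair(pair(a, a), pair(c, a))), a))  →  pair(c, pair(c, a))   [R1 at 2.1]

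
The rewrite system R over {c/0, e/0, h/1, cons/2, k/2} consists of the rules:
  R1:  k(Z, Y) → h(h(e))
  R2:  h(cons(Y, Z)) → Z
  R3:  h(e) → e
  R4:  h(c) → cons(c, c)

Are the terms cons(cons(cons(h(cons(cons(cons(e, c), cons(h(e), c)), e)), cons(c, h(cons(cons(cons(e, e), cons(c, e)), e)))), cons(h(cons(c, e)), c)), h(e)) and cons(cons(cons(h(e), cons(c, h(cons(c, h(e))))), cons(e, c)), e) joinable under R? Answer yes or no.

Reduce t₁ = cons(cons(cons(h(cons(cons(cons(e, c), cons(h(e), c)), e)), cons(c, h(cons(cons(cons(e, e), cons(c, e)), e)))), cons(h(cons(c, e)), c)), h(e)):
1. cons(cons(cons(h(cons(cons(cons(e, c), cons(h(e), c)), e)), cons(c, h(cons(cons(cons(e, e), cons(c, e)), e)))), cons(h(cons(c, e)), c)), h(e))  →  cons(cons(cons(e, cons(c, h(cons(cons(cons(e, e), cons(c, e)), e)))), cons(h(cons(c, e)), c)), h(e))   [R2 at 1.1.1]
2. cons(cons(cons(e, cons(c, h(cons(cons(cons(e, e), cons(c, e)), e)))), cons(h(cons(c, e)), c)), h(e))  →  cons(cons(cons(e, cons(c, e)), cons(h(cons(c, e)), c)), h(e))   [R2 at 1.1.2.2]
3. cons(cons(cons(e, cons(c, e)), cons(h(cons(c, e)), c)), h(e))  →  cons(cons(cons(e, cons(c, e)), cons(e, c)), h(e))   [R2 at 1.2.1]
4. cons(cons(cons(e, cons(c, e)), cons(e, c)), h(e))  →  cons(cons(cons(e, cons(c, e)), cons(e, c)), e)   [R3 at 2]

Reduce t₂ = cons(cons(cons(h(e), cons(c, h(cons(c, h(e))))), cons(e, c)), e):
1. cons(cons(cons(h(e), cons(c, h(cons(c, h(e))))), cons(e, c)), e)  →  cons(cons(cons(e, cons(c, h(cons(c, h(e))))), cons(e, c)), e)   [R3 at 1.1.1]
2. cons(cons(cons(e, cons(c, h(cons(c, h(e))))), cons(e, c)), e)  →  cons(cons(cons(e, cons(c, h(e))), cons(e, c)), e)   [R2 at 1.1.2.2]
3. cons(cons(cons(e, cons(c, h(e))), cons(e, c)), e)  →  cons(cons(cons(e, cons(c, e)), cons(e, c)), e)   [R3 at 1.1.2.2]

yes — NF(t₁) = cons(cons(cons(e, cons(c, e)), cons(e, c)), e), NF(t₂) = cons(cons(cons(e, cons(c, e)), cons(e, c)), e)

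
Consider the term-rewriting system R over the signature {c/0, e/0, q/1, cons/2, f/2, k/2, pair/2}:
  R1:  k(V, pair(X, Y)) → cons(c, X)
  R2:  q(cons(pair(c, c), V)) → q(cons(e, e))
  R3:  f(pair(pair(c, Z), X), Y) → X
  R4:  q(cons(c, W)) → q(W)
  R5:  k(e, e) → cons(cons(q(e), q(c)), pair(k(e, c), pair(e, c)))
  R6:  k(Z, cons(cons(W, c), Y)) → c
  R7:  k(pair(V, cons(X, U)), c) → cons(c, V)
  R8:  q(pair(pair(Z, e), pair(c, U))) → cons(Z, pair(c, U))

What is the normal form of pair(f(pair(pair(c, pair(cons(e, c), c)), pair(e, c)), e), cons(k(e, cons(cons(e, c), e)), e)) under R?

pair(pair(e, c), cons(c, e))

1. pair(f(pair(pair(c, pair(cons(e, c), c)), pair(e, c)), e), cons(k(e, cons(cons(e, c), e)), e))  →  pair(pair(e, c), cons(k(e, cons(cons(e, c), e)), e))   [R3 at 1]
2. pair(pair(e, c), cons(k(e, cons(cons(e, c), e)), e))  →  pair(pair(e, c), cons(c, e))   [R6 at 2.1]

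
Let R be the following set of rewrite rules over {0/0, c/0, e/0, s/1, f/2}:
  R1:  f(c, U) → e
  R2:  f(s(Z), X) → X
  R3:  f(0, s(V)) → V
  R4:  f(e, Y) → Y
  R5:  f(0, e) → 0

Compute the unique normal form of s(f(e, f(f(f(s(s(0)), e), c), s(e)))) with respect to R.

s(e)

1. s(f(e, f(f(f(s(s(0)), e), c), s(e))))  →  s(f(f(f(s(s(0)), e), c), s(e)))   [R4 at 1]
2. s(f(f(f(s(s(0)), e), c), s(e)))  →  s(f(f(e, c), s(e)))   [R2 at 1.1.1]
3. s(f(f(e, c), s(e)))  →  s(f(c, s(e)))   [R4 at 1.1]
4. s(f(c, s(e)))  →  s(e)   [R1 at 1]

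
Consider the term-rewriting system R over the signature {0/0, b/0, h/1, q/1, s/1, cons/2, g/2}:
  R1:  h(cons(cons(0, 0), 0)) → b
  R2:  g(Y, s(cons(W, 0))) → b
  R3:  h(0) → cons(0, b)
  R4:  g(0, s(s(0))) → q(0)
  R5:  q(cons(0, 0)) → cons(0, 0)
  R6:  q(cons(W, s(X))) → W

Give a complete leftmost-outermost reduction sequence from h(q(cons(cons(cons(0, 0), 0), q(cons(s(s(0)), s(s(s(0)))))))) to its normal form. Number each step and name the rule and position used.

b

1. h(q(cons(cons(cons(0, 0), 0), q(cons(s(s(0)), s(s(s(0))))))))  →  h(q(cons(cons(cons(0, 0), 0), s(s(0)))))   [R6 at 1.1.2]
2. h(q(cons(cons(cons(0, 0), 0), s(s(0)))))  →  h(cons(cons(0, 0), 0))   [R6 at 1]
3. h(cons(cons(0, 0), 0))  →  b   [R1 at ε]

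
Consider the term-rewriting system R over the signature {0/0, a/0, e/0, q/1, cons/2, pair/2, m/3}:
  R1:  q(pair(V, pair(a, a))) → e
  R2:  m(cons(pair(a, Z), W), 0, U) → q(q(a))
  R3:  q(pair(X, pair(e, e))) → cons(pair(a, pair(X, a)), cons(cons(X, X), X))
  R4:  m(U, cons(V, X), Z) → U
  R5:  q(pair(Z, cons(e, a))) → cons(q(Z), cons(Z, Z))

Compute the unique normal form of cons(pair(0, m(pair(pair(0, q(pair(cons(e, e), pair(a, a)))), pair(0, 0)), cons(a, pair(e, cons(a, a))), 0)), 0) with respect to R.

cons(pair(0, pair(pair(0, e), pair(0, 0))), 0)

1. cons(pair(0, m(pair(pair(0, q(pair(cons(e, e), pair(a, a)))), pair(0, 0)), cons(a, pair(e, cons(a, a))), 0)), 0)  →  cons(pair(0, pair(pair(0, q(pair(cons(e, e), pair(a, a)))), pair(0, 0))), 0)   [R4 at 1.2]
2. cons(pair(0, pair(pair(0, q(pair(cons(e, e), pair(a, a)))), pair(0, 0))), 0)  →  cons(pair(0, pair(pair(0, e), pair(0, 0))), 0)   [R1 at 1.2.1.2]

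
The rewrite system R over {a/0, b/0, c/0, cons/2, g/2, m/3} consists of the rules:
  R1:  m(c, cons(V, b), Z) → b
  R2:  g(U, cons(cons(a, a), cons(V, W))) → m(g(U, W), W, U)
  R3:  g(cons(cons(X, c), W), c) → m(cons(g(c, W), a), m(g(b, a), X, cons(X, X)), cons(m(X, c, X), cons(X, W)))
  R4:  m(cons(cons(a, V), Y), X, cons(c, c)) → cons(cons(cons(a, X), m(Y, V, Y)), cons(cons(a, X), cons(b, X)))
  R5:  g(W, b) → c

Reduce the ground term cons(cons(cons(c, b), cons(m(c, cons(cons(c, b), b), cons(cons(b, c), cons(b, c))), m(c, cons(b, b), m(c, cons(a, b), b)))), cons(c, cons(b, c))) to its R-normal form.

1. cons(cons(cons(c, b), cons(m(c, cons(cons(c, b), b), cons(cons(b, c), cons(b, c))), m(c, cons(b, b), m(c, cons(a, b), b)))), cons(c, cons(b, c)))  →  cons(cons(cons(c, b), cons(b, m(c, cons(b, b), m(c, cons(a, b), b)))), cons(c, cons(b, c)))   [R1 at 1.2.1]
2. cons(cons(cons(c, b), cons(b, m(c, cons(b, b), m(c, cons(a, b), b)))), cons(c, cons(b, c)))  →  cons(cons(cons(c, b), cons(b, b)), cons(c, cons(b, c)))   [R1 at 1.2.2]

cons(cons(cons(c, b), cons(b, b)), cons(c, cons(b, c)))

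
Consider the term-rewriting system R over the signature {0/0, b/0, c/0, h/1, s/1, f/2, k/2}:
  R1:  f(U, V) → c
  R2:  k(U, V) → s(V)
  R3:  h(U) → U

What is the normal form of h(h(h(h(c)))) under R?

1. h(h(h(h(c))))  →  h(h(h(c)))   [R3 at ε]
2. h(h(h(c)))  →  h(h(c))   [R3 at ε]
3. h(h(c))  →  h(c)   [R3 at ε]
4. h(c)  →  c   [R3 at ε]

c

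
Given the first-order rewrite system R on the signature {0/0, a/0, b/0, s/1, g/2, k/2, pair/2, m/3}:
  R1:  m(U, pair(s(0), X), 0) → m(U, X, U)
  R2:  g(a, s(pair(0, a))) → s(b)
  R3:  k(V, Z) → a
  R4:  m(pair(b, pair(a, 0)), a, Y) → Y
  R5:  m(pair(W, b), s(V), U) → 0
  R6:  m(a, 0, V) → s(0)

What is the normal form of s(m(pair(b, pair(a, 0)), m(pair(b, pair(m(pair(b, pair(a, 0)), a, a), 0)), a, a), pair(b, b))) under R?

s(pair(b, b))

1. s(m(pair(b, pair(a, 0)), m(pair(b, pair(m(pair(b, pair(a, 0)), a, a), 0)), a, a), pair(b, b)))  →  s(m(pair(b, pair(a, 0)), m(pair(b, pair(a, 0)), a, a), pair(b, b)))   [R4 at 1.2.1.2.1]
2. s(m(pair(b, pair(a, 0)), m(pair(b, pair(a, 0)), a, a), pair(b, b)))  →  s(m(pair(b, pair(a, 0)), a, pair(b, b)))   [R4 at 1.2]
3. s(m(pair(b, pair(a, 0)), a, pair(b, b)))  →  s(pair(b, b))   [R4 at 1]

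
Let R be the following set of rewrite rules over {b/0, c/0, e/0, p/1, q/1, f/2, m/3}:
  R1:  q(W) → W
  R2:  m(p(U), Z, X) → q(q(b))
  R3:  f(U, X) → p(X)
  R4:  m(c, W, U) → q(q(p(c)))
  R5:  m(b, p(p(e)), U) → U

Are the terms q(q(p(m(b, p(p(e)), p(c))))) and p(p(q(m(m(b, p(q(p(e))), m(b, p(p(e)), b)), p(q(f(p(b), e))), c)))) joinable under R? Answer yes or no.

yes — NF(t₁) = p(p(c)), NF(t₂) = p(p(c))

Reduce t₁ = q(q(p(m(b, p(p(e)), p(c))))):
1. q(q(p(m(b, p(p(e)), p(c)))))  →  q(p(m(b, p(p(e)), p(c))))   [R1 at ε]
2. q(p(m(b, p(p(e)), p(c))))  →  p(m(b, p(p(e)), p(c)))   [R1 at ε]
3. p(m(b, p(p(e)), p(c)))  →  p(p(c))   [R5 at 1]

Reduce t₂ = p(p(q(m(m(b, p(q(p(e))), m(b, p(p(e)), b)), p(q(f(p(b), e))), c)))):
1. p(p(q(m(m(b, p(q(p(e))), m(b, p(p(e)), b)), p(q(f(p(b), e))), c))))  →  p(p(m(m(b, p(q(p(e))), m(b, p(p(e)), b)), p(q(f(p(b), e))), c)))   [R1 at 1.1]
2. p(p(m(m(b, p(q(p(e))), m(b, p(p(e)), b)), p(q(f(p(b), e))), c)))  →  p(p(m(m(b, p(p(e)), m(b, p(p(e)), b)), p(q(f(p(b), e))), c)))   [R1 at 1.1.1.2.1]
3. p(p(m(m(b, p(p(e)), m(b, p(p(e)), b)), p(q(f(p(b), e))), c)))  →  p(p(m(m(b, p(p(e)), b), p(q(f(p(b), e))), c)))   [R5 at 1.1.1]
4. p(p(m(m(b, p(p(e)), b), p(q(f(p(b), e))), c)))  →  p(p(m(b, p(q(f(p(b), e))), c)))   [R5 at 1.1.1]
5. p(p(m(b, p(q(f(p(b), e))), c)))  →  p(p(m(b, p(f(p(b), e)), c)))   [R1 at 1.1.2.1]
6. p(p(m(b, p(f(p(b), e)), c)))  →  p(p(m(b, p(p(e)), c)))   [R3 at 1.1.2.1]
7. p(p(m(b, p(p(e)), c)))  →  p(p(c))   [R5 at 1.1]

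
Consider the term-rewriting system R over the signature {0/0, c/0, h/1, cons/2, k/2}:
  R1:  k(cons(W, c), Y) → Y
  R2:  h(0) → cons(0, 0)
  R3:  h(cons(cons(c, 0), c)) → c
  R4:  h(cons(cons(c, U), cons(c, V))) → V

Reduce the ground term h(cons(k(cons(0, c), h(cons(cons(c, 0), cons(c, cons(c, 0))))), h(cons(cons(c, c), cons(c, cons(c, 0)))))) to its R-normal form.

0

1. h(cons(k(cons(0, c), h(cons(cons(c, 0), cons(c, cons(c, 0))))), h(cons(cons(c, c), cons(c, cons(c, 0))))))  →  h(cons(h(cons(cons(c, 0), cons(c, cons(c, 0)))), h(cons(cons(c, c), cons(c, cons(c, 0))))))   [R1 at 1.1]
2. h(cons(h(cons(cons(c, 0), cons(c, cons(c, 0)))), h(cons(cons(c, c), cons(c, cons(c, 0))))))  →  h(cons(cons(c, 0), h(cons(cons(c, c), cons(c, cons(c, 0))))))   [R4 at 1.1]
3. h(cons(cons(c, 0), h(cons(cons(c, c), cons(c, cons(c, 0))))))  →  h(cons(cons(c, 0), cons(c, 0)))   [R4 at 1.2]
4. h(cons(cons(c, 0), cons(c, 0)))  →  0   [R4 at ε]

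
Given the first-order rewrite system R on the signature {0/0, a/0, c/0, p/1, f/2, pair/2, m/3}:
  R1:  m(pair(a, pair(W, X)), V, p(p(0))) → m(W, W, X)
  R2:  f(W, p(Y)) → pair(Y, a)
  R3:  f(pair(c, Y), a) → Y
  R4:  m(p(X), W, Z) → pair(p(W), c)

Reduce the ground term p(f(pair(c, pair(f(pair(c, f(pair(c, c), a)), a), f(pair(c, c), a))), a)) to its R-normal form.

p(pair(c, c))

1. p(f(pair(c, pair(f(pair(c, f(pair(c, c), a)), a), f(pair(c, c), a))), a))  →  p(pair(f(pair(c, f(pair(c, c), a)), a), f(pair(c, c), a)))   [R3 at 1]
2. p(pair(f(pair(c, f(pair(c, c), a)), a), f(pair(c, c), a)))  →  p(pair(f(pair(c, c), a), f(pair(c, c), a)))   [R3 at 1.1]
3. p(pair(f(pair(c, c), a), f(pair(c, c), a)))  →  p(pair(c, f(pair(c, c), a)))   [R3 at 1.1]
4. p(pair(c, f(pair(c, c), a)))  →  p(pair(c, c))   [R3 at 1.2]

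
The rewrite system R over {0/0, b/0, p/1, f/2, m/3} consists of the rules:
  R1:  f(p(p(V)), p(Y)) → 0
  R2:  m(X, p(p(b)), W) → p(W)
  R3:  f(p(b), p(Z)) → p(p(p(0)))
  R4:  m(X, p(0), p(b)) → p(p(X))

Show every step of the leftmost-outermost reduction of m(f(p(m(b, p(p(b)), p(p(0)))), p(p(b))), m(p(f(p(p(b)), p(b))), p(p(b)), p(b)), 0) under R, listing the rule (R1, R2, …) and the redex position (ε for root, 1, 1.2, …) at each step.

1. m(f(p(m(b, p(p(b)), p(p(0)))), p(p(b))), m(p(f(p(p(b)), p(b))), p(p(b)), p(b)), 0)  →  m(f(p(p(p(p(0)))), p(p(b))), m(p(f(p(p(b)), p(b))), p(p(b)), p(b)), 0)   [R2 at 1.1.1]
2. m(f(p(p(p(p(0)))), p(p(b))), m(p(f(p(p(b)), p(b))), p(p(b)), p(b)), 0)  →  m(0, m(p(f(p(p(b)), p(b))), p(p(b)), p(b)), 0)   [R1 at 1]
3. m(0, m(p(f(p(p(b)), p(b))), p(p(b)), p(b)), 0)  →  m(0, p(p(b)), 0)   [R2 at 2]
4. m(0, p(p(b)), 0)  →  p(0)   [R2 at ε]

p(0)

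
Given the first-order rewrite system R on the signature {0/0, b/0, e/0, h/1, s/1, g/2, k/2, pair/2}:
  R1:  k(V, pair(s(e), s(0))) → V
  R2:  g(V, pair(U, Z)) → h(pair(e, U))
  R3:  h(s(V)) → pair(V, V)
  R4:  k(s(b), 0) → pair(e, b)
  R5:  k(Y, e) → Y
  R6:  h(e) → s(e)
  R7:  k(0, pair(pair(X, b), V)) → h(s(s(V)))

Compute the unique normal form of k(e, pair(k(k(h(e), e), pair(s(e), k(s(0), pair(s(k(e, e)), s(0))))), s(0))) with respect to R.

e

1. k(e, pair(k(k(h(e), e), pair(s(e), k(s(0), pair(s(k(e, e)), s(0))))), s(0)))  →  k(e, pair(k(h(e), pair(s(e), k(s(0), pair(s(k(e, e)), s(0))))), s(0)))   [R5 at 2.1.1]
2. k(e, pair(k(h(e), pair(s(e), k(s(0), pair(s(k(e, e)), s(0))))), s(0)))  →  k(e, pair(k(s(e), pair(s(e), k(s(0), pair(s(k(e, e)), s(0))))), s(0)))   [R6 at 2.1.1]
3. k(e, pair(k(s(e), pair(s(e), k(s(0), pair(s(k(e, e)), s(0))))), s(0)))  →  k(e, pair(k(s(e), pair(s(e), k(s(0), pair(s(e), s(0))))), s(0)))   [R5 at 2.1.2.2.2.1.1]
4. k(e, pair(k(s(e), pair(s(e), k(s(0), pair(s(e), s(0))))), s(0)))  →  k(e, pair(k(s(e), pair(s(e), s(0))), s(0)))   [R1 at 2.1.2.2]
5. k(e, pair(k(s(e), pair(s(e), s(0))), s(0)))  →  k(e, pair(s(e), s(0)))   [R1 at 2.1]
6. k(e, pair(s(e), s(0)))  →  e   [R1 at ε]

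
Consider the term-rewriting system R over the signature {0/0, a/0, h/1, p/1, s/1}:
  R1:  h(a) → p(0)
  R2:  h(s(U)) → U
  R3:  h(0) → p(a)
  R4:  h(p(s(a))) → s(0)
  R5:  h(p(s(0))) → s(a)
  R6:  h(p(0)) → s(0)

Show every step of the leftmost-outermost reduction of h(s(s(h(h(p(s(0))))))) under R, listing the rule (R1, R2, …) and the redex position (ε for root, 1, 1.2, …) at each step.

s(a)

1. h(s(s(h(h(p(s(0)))))))  →  s(h(h(p(s(0)))))   [R2 at ε]
2. s(h(h(p(s(0)))))  →  s(h(s(a)))   [R5 at 1.1]
3. s(h(s(a)))  →  s(a)   [R2 at 1]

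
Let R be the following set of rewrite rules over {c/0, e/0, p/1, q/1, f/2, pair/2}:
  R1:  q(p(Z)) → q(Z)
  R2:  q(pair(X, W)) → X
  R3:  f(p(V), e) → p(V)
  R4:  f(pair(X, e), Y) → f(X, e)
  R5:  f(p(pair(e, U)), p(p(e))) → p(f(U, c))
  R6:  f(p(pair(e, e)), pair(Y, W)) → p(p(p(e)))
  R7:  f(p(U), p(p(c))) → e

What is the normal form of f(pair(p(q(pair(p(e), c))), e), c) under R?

p(p(e))

1. f(pair(p(q(pair(p(e), c))), e), c)  →  f(p(q(pair(p(e), c))), e)   [R4 at ε]
2. f(p(q(pair(p(e), c))), e)  →  p(q(pair(p(e), c)))   [R3 at ε]
3. p(q(pair(p(e), c)))  →  p(p(e))   [R2 at 1]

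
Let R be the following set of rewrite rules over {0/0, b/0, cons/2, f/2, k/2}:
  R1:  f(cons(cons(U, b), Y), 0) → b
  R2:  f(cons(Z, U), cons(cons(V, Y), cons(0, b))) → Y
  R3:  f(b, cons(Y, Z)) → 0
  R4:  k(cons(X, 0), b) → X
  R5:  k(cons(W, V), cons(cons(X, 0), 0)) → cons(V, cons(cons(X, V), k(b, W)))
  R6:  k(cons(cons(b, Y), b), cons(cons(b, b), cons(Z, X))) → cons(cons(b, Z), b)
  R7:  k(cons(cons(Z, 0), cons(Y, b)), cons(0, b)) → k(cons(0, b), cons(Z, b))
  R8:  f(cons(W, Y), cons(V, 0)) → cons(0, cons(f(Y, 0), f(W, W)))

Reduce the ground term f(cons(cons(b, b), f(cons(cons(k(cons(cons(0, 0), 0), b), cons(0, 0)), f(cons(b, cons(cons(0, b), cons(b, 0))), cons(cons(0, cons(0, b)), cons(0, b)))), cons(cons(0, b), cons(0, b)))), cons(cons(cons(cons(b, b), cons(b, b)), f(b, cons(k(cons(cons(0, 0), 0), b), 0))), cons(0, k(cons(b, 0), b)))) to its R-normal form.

0

1. f(cons(cons(b, b), f(cons(cons(k(cons(cons(0, 0), 0), b), cons(0, 0)), f(cons(b, cons(cons(0, b), cons(b, 0))), cons(cons(0, cons(0, b)), cons(0, b)))), cons(cons(0, b), cons(0, b)))), cons(cons(cons(cons(b, b), cons(b, b)), f(b, cons(k(cons(cons(0, 0), 0), b), 0))), cons(0, k(cons(b, 0), b))))  →  f(cons(cons(b, b), b), cons(cons(cons(cons(b, b), cons(b, b)), f(b, cons(k(cons(cons(0, 0), 0), b), 0))), cons(0, k(cons(b, 0), b))))   [R2 at 1.2]
2. f(cons(cons(b, b), b), cons(cons(cons(cons(b, b), cons(b, b)), f(b, cons(k(cons(cons(0, 0), 0), b), 0))), cons(0, k(cons(b, 0), b))))  →  f(cons(cons(b, b), b), cons(cons(cons(cons(b, b), cons(b, b)), 0), cons(0, k(cons(b, 0), b))))   [R3 at 2.1.2]
3. f(cons(cons(b, b), b), cons(cons(cons(cons(b, b), cons(b, b)), 0), cons(0, k(cons(b, 0), b))))  →  f(cons(cons(b, b), b), cons(cons(cons(cons(b, b), cons(b, b)), 0), cons(0, b)))   [R4 at 2.2.2]
4. f(cons(cons(b, b), b), cons(cons(cons(cons(b, b), cons(b, b)), 0), cons(0, b)))  →  0   [R2 at ε]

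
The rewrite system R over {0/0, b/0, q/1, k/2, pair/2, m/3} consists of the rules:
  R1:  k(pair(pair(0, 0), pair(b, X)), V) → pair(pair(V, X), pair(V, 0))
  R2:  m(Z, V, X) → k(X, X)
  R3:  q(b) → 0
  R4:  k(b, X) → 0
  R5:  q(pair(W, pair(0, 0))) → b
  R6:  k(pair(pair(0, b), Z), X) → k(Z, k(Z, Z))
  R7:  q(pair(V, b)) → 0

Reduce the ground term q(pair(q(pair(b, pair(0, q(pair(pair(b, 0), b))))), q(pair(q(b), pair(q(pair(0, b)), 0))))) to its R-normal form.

0

1. q(pair(q(pair(b, pair(0, q(pair(pair(b, 0), b))))), q(pair(q(b), pair(q(pair(0, b)), 0)))))  →  q(pair(q(pair(b, pair(0, 0))), q(pair(q(b), pair(q(pair(0, b)), 0)))))   [R7 at 1.1.1.2.2]
2. q(pair(q(pair(b, pair(0, 0))), q(pair(q(b), pair(q(pair(0, b)), 0)))))  →  q(pair(b, q(pair(q(b), pair(q(pair(0, b)), 0)))))   [R5 at 1.1]
3. q(pair(b, q(pair(q(b), pair(q(pair(0, b)), 0)))))  →  q(pair(b, q(pair(0, pair(q(pair(0, b)), 0)))))   [R3 at 1.2.1.1]
4. q(pair(b, q(pair(0, pair(q(pair(0, b)), 0)))))  →  q(pair(b, q(pair(0, pair(0, 0)))))   [R7 at 1.2.1.2.1]
5. q(pair(b, q(pair(0, pair(0, 0)))))  →  q(pair(b, b))   [R5 at 1.2]
6. q(pair(b, b))  →  0   [R7 at ε]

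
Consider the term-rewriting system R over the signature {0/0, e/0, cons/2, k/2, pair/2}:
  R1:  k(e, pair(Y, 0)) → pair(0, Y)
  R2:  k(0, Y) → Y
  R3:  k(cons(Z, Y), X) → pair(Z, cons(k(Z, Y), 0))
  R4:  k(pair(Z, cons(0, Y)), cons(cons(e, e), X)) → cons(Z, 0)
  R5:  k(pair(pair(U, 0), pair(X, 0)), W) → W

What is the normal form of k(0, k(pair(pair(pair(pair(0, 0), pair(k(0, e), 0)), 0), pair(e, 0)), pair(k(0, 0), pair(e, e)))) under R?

pair(0, pair(e, e))

1. k(0, k(pair(pair(pair(pair(0, 0), pair(k(0, e), 0)), 0), pair(e, 0)), pair(k(0, 0), pair(e, e))))  →  k(pair(pair(pair(pair(0, 0), pair(k(0, e), 0)), 0), pair(e, 0)), pair(k(0, 0), pair(e, e)))   [R2 at ε]
2. k(pair(pair(pair(pair(0, 0), pair(k(0, e), 0)), 0), pair(e, 0)), pair(k(0, 0), pair(e, e)))  →  pair(k(0, 0), pair(e, e))   [R5 at ε]
3. pair(k(0, 0), pair(e, e))  →  pair(0, pair(e, e))   [R2 at 1]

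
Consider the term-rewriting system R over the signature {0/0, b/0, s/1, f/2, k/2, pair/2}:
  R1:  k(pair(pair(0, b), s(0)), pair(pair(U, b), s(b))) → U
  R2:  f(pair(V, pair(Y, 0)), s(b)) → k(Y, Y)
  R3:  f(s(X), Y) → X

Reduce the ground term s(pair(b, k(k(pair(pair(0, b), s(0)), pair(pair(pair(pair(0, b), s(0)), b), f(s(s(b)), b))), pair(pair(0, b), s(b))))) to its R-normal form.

1. s(pair(b, k(k(pair(pair(0, b), s(0)), pair(pair(pair(pair(0, b), s(0)), b), f(s(s(b)), b))), pair(pair(0, b), s(b)))))  →  s(pair(b, k(k(pair(pair(0, b), s(0)), pair(pair(pair(pair(0, b), s(0)), b), s(b))), pair(pair(0, b), s(b)))))   [R3 at 1.2.1.2.2]
2. s(pair(b, k(k(pair(pair(0, b), s(0)), pair(pair(pair(pair(0, b), s(0)), b), s(b))), pair(pair(0, b), s(b)))))  →  s(pair(b, k(pair(pair(0, b), s(0)), pair(pair(0, b), s(b)))))   [R1 at 1.2.1]
3. s(pair(b, k(pair(pair(0, b), s(0)), pair(pair(0, b), s(b)))))  →  s(pair(b, 0))   [R1 at 1.2]

s(pair(b, 0))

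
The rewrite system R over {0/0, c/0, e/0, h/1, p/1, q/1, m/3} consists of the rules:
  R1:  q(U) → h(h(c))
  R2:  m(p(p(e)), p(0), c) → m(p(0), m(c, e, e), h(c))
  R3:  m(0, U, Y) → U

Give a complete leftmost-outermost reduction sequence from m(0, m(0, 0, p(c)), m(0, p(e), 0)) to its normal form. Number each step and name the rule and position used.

0

1. m(0, m(0, 0, p(c)), m(0, p(e), 0))  →  m(0, 0, p(c))   [R3 at ε]
2. m(0, 0, p(c))  →  0   [R3 at ε]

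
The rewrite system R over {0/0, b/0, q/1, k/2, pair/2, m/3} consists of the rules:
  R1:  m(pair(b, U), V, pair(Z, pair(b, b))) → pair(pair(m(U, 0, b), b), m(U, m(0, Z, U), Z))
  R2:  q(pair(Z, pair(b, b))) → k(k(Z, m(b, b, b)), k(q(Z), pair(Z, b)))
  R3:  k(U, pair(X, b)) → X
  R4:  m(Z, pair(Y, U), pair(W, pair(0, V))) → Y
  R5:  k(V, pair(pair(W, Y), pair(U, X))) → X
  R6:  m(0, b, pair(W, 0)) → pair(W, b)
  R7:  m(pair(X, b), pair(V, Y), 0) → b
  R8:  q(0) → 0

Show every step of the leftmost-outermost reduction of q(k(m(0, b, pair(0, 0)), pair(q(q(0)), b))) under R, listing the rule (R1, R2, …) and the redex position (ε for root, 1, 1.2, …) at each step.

0

1. q(k(m(0, b, pair(0, 0)), pair(q(q(0)), b)))  →  q(q(q(0)))   [R3 at 1]
2. q(q(q(0)))  →  q(q(0))   [R8 at 1.1]
3. q(q(0))  →  q(0)   [R8 at 1]
4. q(0)  →  0   [R8 at ε]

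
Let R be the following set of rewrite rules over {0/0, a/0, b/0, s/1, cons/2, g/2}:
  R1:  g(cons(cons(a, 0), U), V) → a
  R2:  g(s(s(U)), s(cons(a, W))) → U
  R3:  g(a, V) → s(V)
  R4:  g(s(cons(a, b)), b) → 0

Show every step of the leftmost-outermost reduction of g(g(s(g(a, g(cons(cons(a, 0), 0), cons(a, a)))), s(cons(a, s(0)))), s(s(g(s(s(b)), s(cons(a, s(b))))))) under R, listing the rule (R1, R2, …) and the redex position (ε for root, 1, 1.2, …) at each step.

s(s(s(b)))

1. g(g(s(g(a, g(cons(cons(a, 0), 0), cons(a, a)))), s(cons(a, s(0)))), s(s(g(s(s(b)), s(cons(a, s(b)))))))  →  g(g(s(s(g(cons(cons(a, 0), 0), cons(a, a)))), s(cons(a, s(0)))), s(s(g(s(s(b)), s(cons(a, s(b)))))))   [R3 at 1.1.1]
2. g(g(s(s(g(cons(cons(a, 0), 0), cons(a, a)))), s(cons(a, s(0)))), s(s(g(s(s(b)), s(cons(a, s(b)))))))  →  g(g(cons(cons(a, 0), 0), cons(a, a)), s(s(g(s(s(b)), s(cons(a, s(b)))))))   [R2 at 1]
3. g(g(cons(cons(a, 0), 0), cons(a, a)), s(s(g(s(s(b)), s(cons(a, s(b)))))))  →  g(a, s(s(g(s(s(b)), s(cons(a, s(b)))))))   [R1 at 1]
4. g(a, s(s(g(s(s(b)), s(cons(a, s(b)))))))  →  s(s(s(g(s(s(b)), s(cons(a, s(b)))))))   [R3 at ε]
5. s(s(s(g(s(s(b)), s(cons(a, s(b)))))))  →  s(s(s(b)))   [R2 at 1.1.1]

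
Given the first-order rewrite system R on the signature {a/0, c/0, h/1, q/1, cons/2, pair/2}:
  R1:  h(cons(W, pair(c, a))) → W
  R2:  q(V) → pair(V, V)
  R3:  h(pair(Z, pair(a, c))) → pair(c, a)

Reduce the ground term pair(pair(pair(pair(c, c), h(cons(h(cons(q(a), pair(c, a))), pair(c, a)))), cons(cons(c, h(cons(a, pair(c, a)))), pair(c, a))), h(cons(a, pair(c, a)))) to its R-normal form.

pair(pair(pair(pair(c, c), pair(a, a)), cons(cons(c, a), pair(c, a))), a)

1. pair(pair(pair(pair(c, c), h(cons(h(cons(q(a), pair(c, a))), pair(c, a)))), cons(cons(c, h(cons(a, pair(c, a)))), pair(c, a))), h(cons(a, pair(c, a))))  →  pair(pair(pair(pair(c, c), h(cons(q(a), pair(c, a)))), cons(cons(c, h(cons(a, pair(c, a)))), pair(c, a))), h(cons(a, pair(c, a))))   [R1 at 1.1.2]
2. pair(pair(pair(pair(c, c), h(cons(q(a), pair(c, a)))), cons(cons(c, h(cons(a, pair(c, a)))), pair(c, a))), h(cons(a, pair(c, a))))  →  pair(pair(pair(pair(c, c), q(a)), cons(cons(c, h(cons(a, pair(c, a)))), pair(c, a))), h(cons(a, pair(c, a))))   [R1 at 1.1.2]
3. pair(pair(pair(pair(c, c), q(a)), cons(cons(c, h(cons(a, pair(c, a)))), pair(c, a))), h(cons(a, pair(c, a))))  →  pair(pair(pair(pair(c, c), pair(a, a)), cons(cons(c, h(cons(a, pair(c, a)))), pair(c, a))), h(cons(a, pair(c, a))))   [R2 at 1.1.2]
4. pair(pair(pair(pair(c, c), pair(a, a)), cons(cons(c, h(cons(a, pair(c, a)))), pair(c, a))), h(cons(a, pair(c, a))))  →  pair(pair(pair(pair(c, c), pair(a, a)), cons(cons(c, a), pair(c, a))), h(cons(a, pair(c, a))))   [R1 at 1.2.1.2]
5. pair(pair(pair(pair(c, c), pair(a, a)), cons(cons(c, a), pair(c, a))), h(cons(a, pair(c, a))))  →  pair(pair(pair(pair(c, c), pair(a, a)), cons(cons(c, a), pair(c, a))), a)   [R1 at 2]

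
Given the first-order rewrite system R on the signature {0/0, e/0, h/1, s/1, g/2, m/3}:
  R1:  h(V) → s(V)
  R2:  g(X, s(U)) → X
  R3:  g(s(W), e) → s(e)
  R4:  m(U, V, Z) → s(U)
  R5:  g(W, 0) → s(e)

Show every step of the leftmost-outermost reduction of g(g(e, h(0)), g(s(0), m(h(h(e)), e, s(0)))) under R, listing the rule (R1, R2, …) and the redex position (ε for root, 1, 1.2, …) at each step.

1. g(g(e, h(0)), g(s(0), m(h(h(e)), e, s(0))))  →  g(g(e, s(0)), g(s(0), m(h(h(e)), e, s(0))))   [R1 at 1.2]
2. g(g(e, s(0)), g(s(0), m(h(h(e)), e, s(0))))  →  g(e, g(s(0), m(h(h(e)), e, s(0))))   [R2 at 1]
3. g(e, g(s(0), m(h(h(e)), e, s(0))))  →  g(e, g(s(0), s(h(h(e)))))   [R4 at 2.2]
4. g(e, g(s(0), s(h(h(e)))))  →  g(e, s(0))   [R2 at 2]
5. g(e, s(0))  →  e   [R2 at ε]

e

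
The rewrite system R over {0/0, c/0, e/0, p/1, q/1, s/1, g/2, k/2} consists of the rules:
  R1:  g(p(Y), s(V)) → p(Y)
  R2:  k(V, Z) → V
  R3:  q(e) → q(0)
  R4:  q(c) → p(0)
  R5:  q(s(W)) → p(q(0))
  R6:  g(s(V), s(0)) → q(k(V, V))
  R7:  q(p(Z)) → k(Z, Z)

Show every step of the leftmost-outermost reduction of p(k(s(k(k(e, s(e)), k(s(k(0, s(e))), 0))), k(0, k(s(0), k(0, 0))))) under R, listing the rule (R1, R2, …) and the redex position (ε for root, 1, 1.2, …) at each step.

1. p(k(s(k(k(e, s(e)), k(s(k(0, s(e))), 0))), k(0, k(s(0), k(0, 0)))))  →  p(s(k(k(e, s(e)), k(s(k(0, s(e))), 0))))   [R2 at 1]
2. p(s(k(k(e, s(e)), k(s(k(0, s(e))), 0))))  →  p(s(k(e, s(e))))   [R2 at 1.1]
3. p(s(k(e, s(e))))  →  p(s(e))   [R2 at 1.1]

p(s(e))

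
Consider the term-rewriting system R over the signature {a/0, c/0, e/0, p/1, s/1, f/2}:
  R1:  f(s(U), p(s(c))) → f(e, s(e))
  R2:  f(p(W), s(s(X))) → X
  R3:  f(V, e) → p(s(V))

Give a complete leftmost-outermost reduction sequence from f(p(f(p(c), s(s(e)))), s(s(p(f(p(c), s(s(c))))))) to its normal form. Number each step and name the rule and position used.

p(c)

1. f(p(f(p(c), s(s(e)))), s(s(p(f(p(c), s(s(c)))))))  →  p(f(p(c), s(s(c))))   [R2 at ε]
2. p(f(p(c), s(s(c))))  →  p(c)   [R2 at 1]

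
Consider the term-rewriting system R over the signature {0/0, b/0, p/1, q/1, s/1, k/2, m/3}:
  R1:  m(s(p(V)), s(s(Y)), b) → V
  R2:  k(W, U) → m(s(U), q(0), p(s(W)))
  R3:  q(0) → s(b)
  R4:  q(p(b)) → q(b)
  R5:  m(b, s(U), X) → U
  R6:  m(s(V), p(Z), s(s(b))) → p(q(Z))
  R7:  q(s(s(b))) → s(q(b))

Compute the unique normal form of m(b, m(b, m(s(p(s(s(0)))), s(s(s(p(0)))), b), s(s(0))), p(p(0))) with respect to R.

0

1. m(b, m(b, m(s(p(s(s(0)))), s(s(s(p(0)))), b), s(s(0))), p(p(0)))  →  m(b, m(b, s(s(0)), s(s(0))), p(p(0)))   [R1 at 2.2]
2. m(b, m(b, s(s(0)), s(s(0))), p(p(0)))  →  m(b, s(0), p(p(0)))   [R5 at 2]
3. m(b, s(0), p(p(0)))  →  0   [R5 at ε]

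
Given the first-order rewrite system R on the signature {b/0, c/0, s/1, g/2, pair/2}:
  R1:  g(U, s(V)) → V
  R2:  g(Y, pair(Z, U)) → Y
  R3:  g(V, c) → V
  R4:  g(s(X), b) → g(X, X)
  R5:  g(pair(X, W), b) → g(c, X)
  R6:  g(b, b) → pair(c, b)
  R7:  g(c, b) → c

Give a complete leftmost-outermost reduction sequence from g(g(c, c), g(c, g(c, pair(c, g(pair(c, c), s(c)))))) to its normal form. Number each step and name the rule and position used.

1. g(g(c, c), g(c, g(c, pair(c, g(pair(c, c), s(c))))))  →  g(c, g(c, g(c, pair(c, g(pair(c, c), s(c))))))   [R3 at 1]
2. g(c, g(c, g(c, pair(c, g(pair(c, c), s(c))))))  →  g(c, g(c, c))   [R2 at 2.2]
3. g(c, g(c, c))  →  g(c, c)   [R3 at 2]
4. g(c, c)  →  c   [R3 at ε]

c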